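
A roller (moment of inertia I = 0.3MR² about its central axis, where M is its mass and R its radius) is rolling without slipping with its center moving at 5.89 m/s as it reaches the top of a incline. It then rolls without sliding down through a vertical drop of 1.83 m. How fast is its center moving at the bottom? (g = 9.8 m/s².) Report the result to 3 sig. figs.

v ≈ 7.89 m/s

Here I = 0.3MR², so the shape factor k = I/(MR²) = 0.3.
Rolling without slipping gives ω = v/R, so the total kinetic energy is ½Mv² + ½Iω² = ½(1+k)Mv² = (13/20)Mv².
Energy conservation: (13/20)Mv₀² + Mgh = (13/20)Mv², so v² = v₀² + 2gh/(1+k).
v = √(5.89² + 2×9.8×1.83/1.3) = √62.28 ≈ 7.89 m/s.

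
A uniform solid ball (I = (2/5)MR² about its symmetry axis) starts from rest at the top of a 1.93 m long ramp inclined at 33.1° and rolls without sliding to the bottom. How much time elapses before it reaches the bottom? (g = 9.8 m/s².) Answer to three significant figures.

t ≈ 1.00 s

With I = (2/5)MR², the ratio k = I/(MR²) is 0.4.
Translational: Mg sinθ − f = Ma. Rotational about the CM: fR = Iα = kMRa, so f = kMa.
Hence a = g sinθ/(1+k) = 9.8×sin33.1°/1.4 = 3.823 m/s².
With constant a from rest, t = √(2L/a) = √(2·1.93/3.823) ≈ 1.00 s.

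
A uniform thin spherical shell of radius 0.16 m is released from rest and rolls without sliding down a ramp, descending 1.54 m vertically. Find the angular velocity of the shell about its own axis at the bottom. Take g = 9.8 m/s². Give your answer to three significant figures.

For this body I = (2/3)MR², i.e. k = I/(MR²) = 2/3.
Since it rolls without slipping, ω = v/R and KE = ½Mv² + ½Iω² = ½(1+k)Mv² = (5/6)Mv².
Energy conservation Mgh = ½(1+k)Mv² gives v = √(2gh/(1+k)) = √(2 × 9.8 × 1.54 / 1.667) = 4.256 m/s.
Then ω = v/R = 4.256 / 0.16 ≈ 26.6 rad/s.

ω ≈ 26.6 rad/s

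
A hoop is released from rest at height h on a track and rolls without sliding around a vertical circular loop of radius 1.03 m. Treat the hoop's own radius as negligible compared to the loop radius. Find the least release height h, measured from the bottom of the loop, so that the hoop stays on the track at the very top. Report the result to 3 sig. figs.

The moment of inertia is MR², giving k ≡ I/(MR²) = 1.
At the top, contact is just lost when gravity alone supplies the centripetal force: Mg = Mv_top²/r, i.e. v_top² = gr.
With ω = v/R, the kinetic energy at speed v is ½(1+k)Mv² = Mv².
Energy conservation from release (height h) to the top (height 2r): Mgh = Mg(2r) + M·gr.
Thus h_min = 2r + (1+k)r/2 = r(2 + 2/2) = 1.03 × 3 ≈ 3.09 m.

h_min ≈ 3.09 m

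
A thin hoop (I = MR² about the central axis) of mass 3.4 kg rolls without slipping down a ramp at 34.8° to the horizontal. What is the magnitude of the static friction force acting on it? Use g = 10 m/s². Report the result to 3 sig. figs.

With I = MR², the ratio k = I/(MR²) is 1.
Newton's second law down the slope: Mg sinθ − f = Ma. The torque equation fR = Iα (with α = a/R) gives f = kMa.
Combining, a = g sinθ/(1+k) and f = kMa = kMg sinθ/(1+k).
f = 1 × 3.4 × 10 × sin34.8° / 2 ≈ 9.70 N.

f ≈ 9.70 N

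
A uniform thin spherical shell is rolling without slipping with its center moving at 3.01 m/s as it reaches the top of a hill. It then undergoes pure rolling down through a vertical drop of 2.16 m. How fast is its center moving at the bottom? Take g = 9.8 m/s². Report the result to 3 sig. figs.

Here I = (2/3)MR², so the shape factor k = I/(MR²) = 2/3.
Pure rolling means v = ωR; then KE = ½Mv² + ½I(v/R)² = ½(1+k)Mv² = (5/6)Mv².
Conserving energy between top and bottom: (5/6)Mv² = (5/6)Mv₀² + Mgh, hence v² = v₀² + 2gh/(1+k).
v = √(3.01² + 2×9.8×2.16/1.667) = √34.46 ≈ 5.87 m/s.

v ≈ 5.87 m/s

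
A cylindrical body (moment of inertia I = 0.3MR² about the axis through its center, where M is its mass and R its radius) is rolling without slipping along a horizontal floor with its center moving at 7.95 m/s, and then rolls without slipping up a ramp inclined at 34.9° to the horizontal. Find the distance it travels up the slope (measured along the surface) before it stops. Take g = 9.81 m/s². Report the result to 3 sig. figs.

d ≈ 7.32 m

Here I = 0.3MR², so the shape factor k = I/(MR²) = 0.3.
Rolling without slipping gives ω = v/R, so the total kinetic energy is ½Mv² + ½Iω² = ½(1+k)Mv² = (13/20)Mv².
Setting this equal to Mgh gives the vertical rise h = (1+k)v₀²/(2g) = 1.3×7.95²/(2×9.81) = 4.188 m.
The distance along the slope is d = h/sinθ = 4.188/sin34.9° ≈ 7.32 m.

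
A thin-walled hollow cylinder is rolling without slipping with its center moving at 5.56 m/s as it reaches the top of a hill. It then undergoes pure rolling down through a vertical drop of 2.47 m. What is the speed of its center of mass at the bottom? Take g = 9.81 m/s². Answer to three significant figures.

v ≈ 7.43 m/s

With I = MR², the ratio k = I/(MR²) is 1.
The rolling condition ω = v/R makes the rotational term ½I(v/R)² = ½kMv², so KE_total = ½(1+k)Mv² = Mv².
Conserving energy between top and bottom: Mv² = Mv₀² + Mgh, hence v² = v₀² + 2gh/(1+k).
v = √(5.56² + 2×9.81×2.47/2) = √55.14 ≈ 7.43 m/s.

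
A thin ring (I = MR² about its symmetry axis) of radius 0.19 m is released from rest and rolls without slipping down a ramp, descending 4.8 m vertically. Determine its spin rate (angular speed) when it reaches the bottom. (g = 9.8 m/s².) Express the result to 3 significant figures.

ω ≈ 36.1 rad/s

With I = MR², the ratio k = I/(MR²) is 1.
Since it rolls without slipping, ω = v/R and KE = ½Mv² + ½Iω² = ½(1+k)Mv² = Mv².
Energy conservation Mgh = ½(1+k)Mv² gives v = √(2gh/(1+k)) = √(2 × 9.8 × 4.8 / 2) = 6.859 m/s.
Then ω = v/R = 6.859 / 0.19 ≈ 36.1 rad/s.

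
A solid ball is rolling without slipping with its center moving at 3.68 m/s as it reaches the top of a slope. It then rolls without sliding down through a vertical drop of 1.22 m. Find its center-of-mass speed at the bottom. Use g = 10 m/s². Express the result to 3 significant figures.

v ≈ 5.57 m/s

The moment of inertia is (2/5)MR², giving k ≡ I/(MR²) = 0.4.
The rolling condition ω = v/R makes the rotational term ½I(v/R)² = ½kMv², so KE_total = ½(1+k)Mv² = (7/10)Mv².
Conserving energy between top and bottom: (7/10)Mv² = (7/10)Mv₀² + Mgh, hence v² = v₀² + 2gh/(1+k).
v = √(3.68² + 2×10×1.22/1.4) = √30.97 ≈ 5.57 m/s.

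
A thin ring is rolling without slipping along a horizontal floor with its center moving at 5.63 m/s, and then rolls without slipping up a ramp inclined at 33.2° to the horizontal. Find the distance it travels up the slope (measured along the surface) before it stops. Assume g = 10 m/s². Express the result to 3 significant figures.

d ≈ 5.79 m

For this body I = MR², i.e. k = I/(MR²) = 1.
Pure rolling means v = ωR; then KE = ½Mv² + ½I(v/R)² = ½(1+k)Mv² = Mv².
Setting this equal to Mgh gives the vertical rise h = (1+k)v₀²/(2g) = 2×5.63²/(2×10) = 3.17 m.
Along the incline, d = h/sinθ = 3.17/sin33.2° ≈ 5.79 m.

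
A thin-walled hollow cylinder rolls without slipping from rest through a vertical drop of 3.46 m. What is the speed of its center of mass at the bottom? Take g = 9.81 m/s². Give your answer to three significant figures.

v ≈ 5.83 m/s

The moment of inertia is MR², giving k ≡ I/(MR²) = 1.
Since it rolls without slipping, ω = v/R and KE = ½Mv² + ½Iω² = ½(1+k)Mv² = Mv².
Setting Mgh = Mv² gives v = √(2gh/(1+k)) = √(2·9.81·3.46/2) ≈ 5.83 m/s.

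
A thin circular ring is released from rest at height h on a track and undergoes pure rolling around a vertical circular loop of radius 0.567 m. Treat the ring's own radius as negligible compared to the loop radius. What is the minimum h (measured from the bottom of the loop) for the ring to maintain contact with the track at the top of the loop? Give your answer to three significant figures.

With I = MR², the ratio k = I/(MR²) is 1.
At the top of the loop, the minimum-contact condition is Mg = Mv_top²/r, so v_top² = gr.
With ω = v/R, the kinetic energy at speed v is ½(1+k)Mv² = Mv².
Energy conservation from release (height h) to the top (height 2r): Mgh = Mg(2r) + M·gr.
Thus h_min = 2r + (1+k)r/2 = r(2 + 2/2) = 0.567 × 3 ≈ 1.70 m.

h_min ≈ 1.70 m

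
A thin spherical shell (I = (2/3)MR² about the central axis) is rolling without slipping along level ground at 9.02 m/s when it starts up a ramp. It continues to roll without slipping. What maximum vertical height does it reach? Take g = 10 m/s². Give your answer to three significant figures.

For this body I = (2/3)MR², i.e. k = I/(MR²) = 2/3.
Pure rolling means v = ωR; then KE = ½Mv² + ½I(v/R)² = ½(1+k)Mv² = (5/6)Mv².
At the top the kinetic energy is zero, so (5/6)Mv₀² = Mgh.
Thus h = (1+k)v₀²/(2g) = 1.667 × 9.02² / (2 × 10) ≈ 6.78 m.

h ≈ 6.78 m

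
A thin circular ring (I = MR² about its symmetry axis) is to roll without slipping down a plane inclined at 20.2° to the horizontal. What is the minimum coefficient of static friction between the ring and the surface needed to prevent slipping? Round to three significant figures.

μ_min ≈ 0.184

The moment of inertia is MR², giving k ≡ I/(MR²) = 1.
Along the incline Mg sinθ − f = Ma, and torque about the center fR = Iα = kMR²(a/R) gives f = kMa.
These give a = g sinθ/(1+k) and the required friction f = kMg sinθ/(1+k).
With N = Mg cosθ, the no-slip condition f ≤ μN gives μ_min = f/N = k tanθ/(1+k).
μ_min = 1 × tan20.2° / 2 ≈ 0.184.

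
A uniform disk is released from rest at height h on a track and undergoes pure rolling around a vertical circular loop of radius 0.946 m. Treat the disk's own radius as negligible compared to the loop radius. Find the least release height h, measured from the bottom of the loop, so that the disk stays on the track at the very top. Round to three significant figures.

h_min ≈ 2.60 m

The moment of inertia is (1/2)MR², giving k ≡ I/(MR²) = 0.5.
At the top, contact is just lost when gravity alone supplies the centripetal force: Mg = Mv_top²/r, i.e. v_top² = gr.
With ω = v/R, the kinetic energy at speed v is ½(1+k)Mv² = (3/4)Mv².
Energy conservation from release (height h) to the top (height 2r): Mgh = Mg(2r) + (3/4)M·gr.
Thus h_min = 2r + (1+k)r/2 = r(2 + 1.5/2) = 0.946 × 2.75 ≈ 2.60 m.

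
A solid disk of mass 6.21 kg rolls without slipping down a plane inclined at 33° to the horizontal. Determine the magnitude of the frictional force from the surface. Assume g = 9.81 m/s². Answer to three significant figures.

The moment of inertia is (1/2)MR², giving k ≡ I/(MR²) = 0.5.
Translational: Mg sinθ − f = Ma. Rotational about the CM: fR = Iα = kMRa, so f = kMa.
Combining, a = g sinθ/(1+k) and f = kMa = kMg sinθ/(1+k).
f = 0.5 × 6.21 × 9.81 × sin33° / 1.5 ≈ 11.1 N.

f ≈ 11.1 N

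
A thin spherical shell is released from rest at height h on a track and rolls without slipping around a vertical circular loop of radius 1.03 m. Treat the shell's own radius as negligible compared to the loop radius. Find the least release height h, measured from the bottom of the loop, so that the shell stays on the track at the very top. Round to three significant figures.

h_min ≈ 2.92 m

With I = (2/3)MR², the ratio k = I/(MR²) is 2/3.
At the top of the loop, the minimum-contact condition is Mg = Mv_top²/r, so v_top² = gr.
With ω = v/R, the kinetic energy at speed v is ½(1+k)Mv² = (5/6)Mv².
Energy conservation from release (height h) to the top (height 2r): Mgh = Mg(2r) + (5/6)M·gr.
Thus h_min = 2r + (1+k)r/2 = r(2 + 1.667/2) = 1.03 × 2.833 ≈ 2.92 m.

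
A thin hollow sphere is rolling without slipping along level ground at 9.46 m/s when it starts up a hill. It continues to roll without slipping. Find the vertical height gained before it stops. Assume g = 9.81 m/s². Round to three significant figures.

For this body I = (2/3)MR², i.e. k = I/(MR²) = 2/3.
The rolling condition ω = v/R makes the rotational term ½I(v/R)² = ½kMv², so KE_total = ½(1+k)Mv² = (5/6)Mv².
At the top the kinetic energy is zero, so (5/6)Mv₀² = Mgh.
Thus h = (1+k)v₀²/(2g) = 1.667 × 9.46² / (2 × 9.81) ≈ 7.60 m.

h ≈ 7.60 m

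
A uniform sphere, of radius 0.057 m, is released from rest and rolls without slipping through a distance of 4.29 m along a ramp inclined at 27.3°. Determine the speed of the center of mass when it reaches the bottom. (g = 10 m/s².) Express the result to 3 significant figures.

For this body I = (2/5)MR², i.e. k = I/(MR²) = 0.4.
Since it rolls without slipping, ω = v/R and KE = ½Mv² + ½Iω² = ½(1+k)Mv² = (7/10)Mv².
The vertical drop is h = L sinθ = 4.29 × sin27.3° = 1.968 m.
Energy conservation: Mgh = (7/10)Mv², so v = √(2gh/(1+k)) = √(2 × 10 × 1.968 / 1.4) ≈ 5.30 m/s.

v ≈ 5.30 m/s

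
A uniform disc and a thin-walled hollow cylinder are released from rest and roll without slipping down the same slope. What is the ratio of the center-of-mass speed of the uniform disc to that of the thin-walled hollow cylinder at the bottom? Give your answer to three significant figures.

Each satisfies Mgh = ½(1+k)Mv² with k = I/(MR²), so v ∝ 1/√(1+k).
For the uniform disc k = 0.5; for the thin-walled hollow cylinder k = 1.
v₁/v₂ = √((1+k₂)/(1+k₁)) = √(2/1.5) ≈ 1.15.

v_ratio ≈ 1.15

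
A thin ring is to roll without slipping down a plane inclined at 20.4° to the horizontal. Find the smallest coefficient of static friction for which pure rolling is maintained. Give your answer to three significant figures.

Here I = MR², so the shape factor k = I/(MR²) = 1.
Along the incline Mg sinθ − f = Ma, and torque about the center fR = Iα = kMR²(a/R) gives f = kMa.
These give a = g sinθ/(1+k) and the required friction f = kMg sinθ/(1+k).
With N = Mg cosθ, the no-slip condition f ≤ μN gives μ_min = f/N = k tanθ/(1+k).
μ_min = 1 × tan20.4° / 2 ≈ 0.186.

μ_min ≈ 0.186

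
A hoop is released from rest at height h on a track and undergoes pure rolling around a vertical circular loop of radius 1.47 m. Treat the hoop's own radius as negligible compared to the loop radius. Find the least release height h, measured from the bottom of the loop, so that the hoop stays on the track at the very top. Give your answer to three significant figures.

With I = MR², the ratio k = I/(MR²) is 1.
At the top of the loop, the minimum-contact condition is Mg = Mv_top²/r, so v_top² = gr.
With ω = v/R, the kinetic energy at speed v is ½(1+k)Mv² = Mv².
Energy conservation from release (height h) to the top (height 2r): Mgh = Mg(2r) + M·gr.
Thus h_min = 2r + (1+k)r/2 = r(2 + 2/2) = 1.47 × 3 ≈ 4.41 m.

h_min ≈ 4.41 m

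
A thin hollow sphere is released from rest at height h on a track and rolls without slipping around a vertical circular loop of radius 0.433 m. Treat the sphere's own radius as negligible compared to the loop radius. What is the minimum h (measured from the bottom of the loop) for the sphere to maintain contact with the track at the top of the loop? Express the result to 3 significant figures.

h_min ≈ 1.23 m

For this body I = (2/3)MR², i.e. k = I/(MR²) = 2/3.
At the top, contact is just lost when gravity alone supplies the centripetal force: Mg = Mv_top²/r, i.e. v_top² = gr.
With ω = v/R, the kinetic energy at speed v is ½(1+k)Mv² = (5/6)Mv².
Energy conservation from release (height h) to the top (height 2r): Mgh = Mg(2r) + (5/6)M·gr.
Thus h_min = 2r + (1+k)r/2 = r(2 + 1.667/2) = 0.433 × 2.833 ≈ 1.23 m.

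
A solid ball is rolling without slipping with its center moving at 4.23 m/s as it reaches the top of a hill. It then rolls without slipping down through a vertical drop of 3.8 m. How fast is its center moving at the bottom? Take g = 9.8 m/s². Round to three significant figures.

v ≈ 8.43 m/s

For this body I = (2/5)MR², i.e. k = I/(MR²) = 0.4.
Since it rolls without slipping, ω = v/R and KE = ½Mv² + ½Iω² = ½(1+k)Mv² = (7/10)Mv².
Conserving energy between top and bottom: (7/10)Mv² = (7/10)Mv₀² + Mgh, hence v² = v₀² + 2gh/(1+k).
v = √(4.23² + 2×9.8×3.8/1.4) = √71.09 ≈ 8.43 m/s.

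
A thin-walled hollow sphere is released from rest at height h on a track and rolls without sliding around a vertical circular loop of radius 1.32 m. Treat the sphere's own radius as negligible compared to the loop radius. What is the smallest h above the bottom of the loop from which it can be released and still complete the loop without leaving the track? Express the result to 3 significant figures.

h_min ≈ 3.74 m

With I = (2/3)MR², the ratio k = I/(MR²) is 2/3.
At the top of the loop, the minimum-contact condition is Mg = Mv_top²/r, so v_top² = gr.
With ω = v/R, the kinetic energy at speed v is ½(1+k)Mv² = (5/6)Mv².
Energy conservation from release (height h) to the top (height 2r): Mgh = Mg(2r) + (5/6)M·gr.
Thus h_min = 2r + (1+k)r/2 = r(2 + 1.667/2) = 1.32 × 2.833 ≈ 3.74 m.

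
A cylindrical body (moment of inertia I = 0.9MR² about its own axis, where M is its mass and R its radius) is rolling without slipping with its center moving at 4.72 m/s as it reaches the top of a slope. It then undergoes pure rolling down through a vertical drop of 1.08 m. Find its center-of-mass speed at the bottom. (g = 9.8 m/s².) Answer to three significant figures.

Here I = 0.9MR², so the shape factor k = I/(MR²) = 0.9.
The rolling condition ω = v/R makes the rotational term ½I(v/R)² = ½kMv², so KE_total = ½(1+k)Mv² = (19/20)Mv².
Energy conservation: (19/20)Mv₀² + Mgh = (19/20)Mv², so v² = v₀² + 2gh/(1+k).
v = √(4.72² + 2×9.8×1.08/1.9) = √33.42 ≈ 5.78 m/s.

v ≈ 5.78 m/s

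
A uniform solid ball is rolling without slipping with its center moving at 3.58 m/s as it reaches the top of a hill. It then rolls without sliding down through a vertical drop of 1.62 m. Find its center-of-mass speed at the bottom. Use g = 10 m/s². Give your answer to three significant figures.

Here I = (2/5)MR², so the shape factor k = I/(MR²) = 0.4.
Since it rolls without slipping, ω = v/R and KE = ½Mv² + ½Iω² = ½(1+k)Mv² = (7/10)Mv².
Conserving energy between top and bottom: (7/10)Mv² = (7/10)Mv₀² + Mgh, hence v² = v₀² + 2gh/(1+k).
v = √(3.58² + 2×10×1.62/1.4) = √35.96 ≈ 6.00 m/s.

v ≈ 6.00 m/s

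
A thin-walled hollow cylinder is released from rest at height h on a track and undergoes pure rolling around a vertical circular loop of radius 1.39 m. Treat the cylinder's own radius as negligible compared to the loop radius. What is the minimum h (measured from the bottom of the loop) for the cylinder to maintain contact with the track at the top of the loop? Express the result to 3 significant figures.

h_min ≈ 4.17 m

Here I = MR², so the shape factor k = I/(MR²) = 1.
At the top of the loop, the minimum-contact condition is Mg = Mv_top²/r, so v_top² = gr.
With ω = v/R, the kinetic energy at speed v is ½(1+k)Mv² = Mv².
Energy conservation from release (height h) to the top (height 2r): Mgh = Mg(2r) + M·gr.
Thus h_min = 2r + (1+k)r/2 = r(2 + 2/2) = 1.39 × 3 ≈ 4.17 m.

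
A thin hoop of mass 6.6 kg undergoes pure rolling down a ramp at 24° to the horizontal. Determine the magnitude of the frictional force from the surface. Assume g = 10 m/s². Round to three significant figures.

f ≈ 13.4 N

With I = MR², the ratio k = I/(MR²) is 1.
Along the incline Mg sinθ − f = Ma, and torque about the center fR = Iα = kMR²(a/R) gives f = kMa.
Combining, a = g sinθ/(1+k) and f = kMa = kMg sinθ/(1+k).
f = 1 × 6.6 × 10 × sin24° / 2 ≈ 13.4 N.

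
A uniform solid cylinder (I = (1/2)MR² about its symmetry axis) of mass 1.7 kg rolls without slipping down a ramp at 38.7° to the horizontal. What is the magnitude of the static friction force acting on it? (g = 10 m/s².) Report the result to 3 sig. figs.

The moment of inertia is (1/2)MR², giving k ≡ I/(MR²) = 0.5.
Newton's second law down the slope: Mg sinθ − f = Ma. The torque equation fR = Iα (with α = a/R) gives f = kMa.
Combining, a = g sinθ/(1+k) and f = kMa = kMg sinθ/(1+k).
f = 0.5 × 1.7 × 10 × sin38.7° / 1.5 ≈ 3.54 N.

f ≈ 3.54 N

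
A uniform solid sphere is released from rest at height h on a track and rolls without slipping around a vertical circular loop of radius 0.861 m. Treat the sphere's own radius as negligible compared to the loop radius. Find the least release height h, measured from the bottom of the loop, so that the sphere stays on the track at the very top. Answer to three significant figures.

The moment of inertia is (2/5)MR², giving k ≡ I/(MR²) = 0.4.
At the top of the loop, the minimum-contact condition is Mg = Mv_top²/r, so v_top² = gr.
With ω = v/R, the kinetic energy at speed v is ½(1+k)Mv² = (7/10)Mv².
Energy conservation from release (height h) to the top (height 2r): Mgh = Mg(2r) + (7/10)M·gr.
Thus h_min = 2r + (1+k)r/2 = r(2 + 1.4/2) = 0.861 × 2.7 ≈ 2.32 m.

h_min ≈ 2.32 m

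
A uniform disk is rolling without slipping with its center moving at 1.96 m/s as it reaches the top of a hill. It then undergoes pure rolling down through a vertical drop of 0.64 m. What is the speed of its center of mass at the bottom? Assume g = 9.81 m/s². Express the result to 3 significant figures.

The moment of inertia is (1/2)MR², giving k ≡ I/(MR²) = 0.5.
Since it rolls without slipping, ω = v/R and KE = ½Mv² + ½Iω² = ½(1+k)Mv² = (3/4)Mv².
Conserving energy between top and bottom: (3/4)Mv² = (3/4)Mv₀² + Mgh, hence v² = v₀² + 2gh/(1+k).
v = √(1.96² + 2×9.81×0.64/1.5) = √12.21 ≈ 3.49 m/s.

v ≈ 3.49 m/s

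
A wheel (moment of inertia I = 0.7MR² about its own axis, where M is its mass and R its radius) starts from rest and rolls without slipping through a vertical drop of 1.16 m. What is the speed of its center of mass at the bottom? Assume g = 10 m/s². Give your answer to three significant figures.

With I = 0.7MR², the ratio k = I/(MR²) is 0.7.
Since it rolls without slipping, ω = v/R and KE = ½Mv² + ½Iω² = ½(1+k)Mv² = (17/20)Mv².
Setting Mgh = (17/20)Mv² gives v = √(2gh/(1+k)) = √(2·10·1.16/1.7) ≈ 3.69 m/s.

v ≈ 3.69 m/s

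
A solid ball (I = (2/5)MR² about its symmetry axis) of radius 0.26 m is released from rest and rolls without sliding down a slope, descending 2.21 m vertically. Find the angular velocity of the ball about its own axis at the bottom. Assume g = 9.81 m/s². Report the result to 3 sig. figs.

ω ≈ 21.4 rad/s

The moment of inertia is (2/5)MR², giving k ≡ I/(MR²) = 0.4.
Rolling without slipping gives ω = v/R, so the total kinetic energy is ½Mv² + ½Iω² = ½(1+k)Mv² = (7/10)Mv².
Energy conservation Mgh = ½(1+k)Mv² gives v = √(2gh/(1+k)) = √(2 × 9.81 × 2.21 / 1.4) = 5.565 m/s.
The angular speed follows from ω = v/R = 5.565/0.26 ≈ 21.4 rad/s.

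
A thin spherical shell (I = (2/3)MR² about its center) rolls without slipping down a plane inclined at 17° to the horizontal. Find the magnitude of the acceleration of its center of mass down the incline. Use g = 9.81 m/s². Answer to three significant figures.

a ≈ 1.72 m/s²

For this body I = (2/3)MR², i.e. k = I/(MR²) = 2/3.
Along the incline Mg sinθ − f = Ma, and torque about the center fR = Iα = kMR²(a/R) gives f = kMa.
Eliminating f: Mg sinθ = (1+k)Ma, so a = g sinθ/(1+k) = 9.81 × sin17° / 1.667 ≈ 1.72 m/s².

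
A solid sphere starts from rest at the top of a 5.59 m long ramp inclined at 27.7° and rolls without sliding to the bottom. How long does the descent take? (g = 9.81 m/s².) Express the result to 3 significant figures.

t ≈ 1.85 s

For this body I = (2/5)MR², i.e. k = I/(MR²) = 0.4.
Along the incline Mg sinθ − f = Ma, and torque about the center fR = Iα = kMR²(a/R) gives f = kMa.
Hence a = g sinθ/(1+k) = 9.81×sin27.7°/1.4 = 3.257 m/s².
Starting from rest, L = ½at², so t = √(2L/a) = √(2×5.59/3.257) ≈ 1.85 s.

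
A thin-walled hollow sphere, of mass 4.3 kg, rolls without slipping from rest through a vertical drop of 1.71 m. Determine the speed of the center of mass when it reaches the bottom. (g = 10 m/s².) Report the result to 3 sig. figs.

v ≈ 4.53 m/s

Here I = (2/3)MR², so the shape factor k = I/(MR²) = 2/3.
The rolling condition ω = v/R makes the rotational term ½I(v/R)² = ½kMv², so KE_total = ½(1+k)Mv² = (5/6)Mv².
Energy conservation: Mgh = (5/6)Mv², so v = √(2gh/(1+k)) = √(2 × 10 × 1.71 / 1.667) ≈ 4.53 m/s.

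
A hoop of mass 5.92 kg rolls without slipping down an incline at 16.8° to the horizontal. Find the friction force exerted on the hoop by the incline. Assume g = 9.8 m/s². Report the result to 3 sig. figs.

f ≈ 8.38 N

For this body I = MR², i.e. k = I/(MR²) = 1.
Newton's second law down the slope: Mg sinθ − f = Ma. The torque equation fR = Iα (with α = a/R) gives f = kMa.
Combining, a = g sinθ/(1+k) and f = kMa = kMg sinθ/(1+k).
f = 1 × 5.92 × 9.8 × sin16.8° / 2 ≈ 8.38 N.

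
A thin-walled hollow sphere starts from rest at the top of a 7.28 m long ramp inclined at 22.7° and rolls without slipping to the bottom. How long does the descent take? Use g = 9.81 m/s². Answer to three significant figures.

t ≈ 2.53 s

The moment of inertia is (2/3)MR², giving k ≡ I/(MR²) = 2/3.
Translational: Mg sinθ − f = Ma. Rotational about the CM: fR = Iα = kMRa, so f = kMa.
Hence a = g sinθ/(1+k) = 9.81×sin22.7°/1.667 = 2.271 m/s².
Starting from rest, L = ½at², so t = √(2L/a) = √(2×7.28/2.271) ≈ 2.53 s.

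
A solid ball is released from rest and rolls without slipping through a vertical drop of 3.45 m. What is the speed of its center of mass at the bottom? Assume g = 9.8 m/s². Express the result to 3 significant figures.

v ≈ 6.95 m/s

For this body I = (2/5)MR², i.e. k = I/(MR²) = 0.4.
Since it rolls without slipping, ω = v/R and KE = ½Mv² + ½Iω² = ½(1+k)Mv² = (7/10)Mv².
Setting Mgh = (7/10)Mv² gives v = √(2gh/(1+k)) = √(2·9.8·3.45/1.4) ≈ 6.95 m/s.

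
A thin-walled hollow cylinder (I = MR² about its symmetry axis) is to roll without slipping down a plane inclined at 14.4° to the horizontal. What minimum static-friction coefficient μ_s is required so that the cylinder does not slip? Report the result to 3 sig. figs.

μ_min ≈ 0.128

Here I = MR², so the shape factor k = I/(MR²) = 1.
Translational: Mg sinθ − f = Ma. Rotational about the CM: fR = Iα = kMRa, so f = kMa.
These give a = g sinθ/(1+k) and the required friction f = kMg sinθ/(1+k).
With N = Mg cosθ, the no-slip condition f ≤ μN gives μ_min = f/N = k tanθ/(1+k).
μ_min = 1 × tan14.4° / 2 ≈ 0.128.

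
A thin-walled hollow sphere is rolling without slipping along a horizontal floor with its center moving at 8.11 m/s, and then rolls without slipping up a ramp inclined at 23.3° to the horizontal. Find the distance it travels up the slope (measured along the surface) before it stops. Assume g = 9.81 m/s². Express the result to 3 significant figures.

Here I = (2/3)MR², so the shape factor k = I/(MR²) = 2/3.
Pure rolling means v = ωR; then KE = ½Mv² + ½I(v/R)² = ½(1+k)Mv² = (5/6)Mv².
Setting this equal to Mgh gives the vertical rise h = (1+k)v₀²/(2g) = 1.667×8.11²/(2×9.81) = 5.587 m.
The distance along the slope is d = h/sinθ = 5.587/sin23.3° ≈ 14.1 m.

d ≈ 14.1 m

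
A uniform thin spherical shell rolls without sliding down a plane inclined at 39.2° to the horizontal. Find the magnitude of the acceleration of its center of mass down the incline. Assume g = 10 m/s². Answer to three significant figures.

The moment of inertia is (2/3)MR², giving k ≡ I/(MR²) = 2/3.
Along the incline Mg sinθ − f = Ma, and torque about the center fR = Iα = kMR²(a/R) gives f = kMa.
Eliminating f: Mg sinθ = (1+k)Ma, so a = g sinθ/(1+k) = 10 × sin39.2° / 1.667 ≈ 3.79 m/s².

a ≈ 3.79 m/s²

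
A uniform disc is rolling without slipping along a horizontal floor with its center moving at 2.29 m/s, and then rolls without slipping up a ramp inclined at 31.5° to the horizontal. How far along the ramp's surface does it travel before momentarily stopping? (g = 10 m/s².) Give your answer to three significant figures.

d ≈ 0.753 m

Here I = (1/2)MR², so the shape factor k = I/(MR²) = 0.5.
The rolling condition ω = v/R makes the rotational term ½I(v/R)² = ½kMv², so KE_total = ½(1+k)Mv² = (3/4)Mv².
Setting this equal to Mgh gives the vertical rise h = (1+k)v₀²/(2g) = 1.5×2.29²/(2×10) = 0.3933 m.
Along the incline, d = h/sinθ = 0.3933/sin31.5° ≈ 0.753 m.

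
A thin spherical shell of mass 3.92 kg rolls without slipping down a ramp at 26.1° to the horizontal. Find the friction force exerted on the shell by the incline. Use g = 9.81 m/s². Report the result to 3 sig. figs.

For this body I = (2/3)MR², i.e. k = I/(MR²) = 2/3.
Along the incline Mg sinθ − f = Ma, and torque about the center fR = Iα = kMR²(a/R) gives f = kMa.
Combining, a = g sinθ/(1+k) and f = kMa = kMg sinθ/(1+k).
f = (2/3) × 3.92 × 9.81 × sin26.1° / 1.667 ≈ 6.77 N.

f ≈ 6.77 N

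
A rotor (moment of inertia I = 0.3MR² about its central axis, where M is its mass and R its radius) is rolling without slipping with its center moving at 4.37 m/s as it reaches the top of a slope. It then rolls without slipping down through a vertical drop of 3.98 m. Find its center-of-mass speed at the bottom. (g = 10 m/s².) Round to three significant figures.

v ≈ 8.96 m/s

The moment of inertia is 0.3MR², giving k ≡ I/(MR²) = 0.3.
Since it rolls without slipping, ω = v/R and KE = ½Mv² + ½Iω² = ½(1+k)Mv² = (13/20)Mv².
Conserving energy between top and bottom: (13/20)Mv² = (13/20)Mv₀² + Mgh, hence v² = v₀² + 2gh/(1+k).
v = √(4.37² + 2×10×3.98/1.3) = √80.33 ≈ 8.96 m/s.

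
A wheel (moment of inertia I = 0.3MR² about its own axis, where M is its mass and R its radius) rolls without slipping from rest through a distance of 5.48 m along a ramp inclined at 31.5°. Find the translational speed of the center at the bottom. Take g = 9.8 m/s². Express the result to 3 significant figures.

v ≈ 6.57 m/s

Here I = 0.3MR², so the shape factor k = I/(MR²) = 0.3.
Since it rolls without slipping, ω = v/R and KE = ½Mv² + ½Iω² = ½(1+k)Mv² = (13/20)Mv².
The vertical drop is h = L sinθ = 5.48 × sin31.5° = 2.863 m.
Energy conservation: Mgh = (13/20)Mv², so v = √(2gh/(1+k)) = √(2 × 9.8 × 2.863 / 1.3) ≈ 6.57 m/s.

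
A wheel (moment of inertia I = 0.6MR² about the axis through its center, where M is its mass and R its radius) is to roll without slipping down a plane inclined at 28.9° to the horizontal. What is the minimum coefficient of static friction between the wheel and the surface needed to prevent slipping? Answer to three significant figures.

μ_min ≈ 0.207

For this body I = 0.6MR², i.e. k = I/(MR²) = 0.6.
Along the incline Mg sinθ − f = Ma, and torque about the center fR = Iα = kMR²(a/R) gives f = kMa.
These give a = g sinθ/(1+k) and the required friction f = kMg sinθ/(1+k).
The normal force is N = Mg cosθ, so μ_min = f/N = k tanθ/(1+k).
μ_min = 0.6 × tan28.9° / 1.6 ≈ 0.207.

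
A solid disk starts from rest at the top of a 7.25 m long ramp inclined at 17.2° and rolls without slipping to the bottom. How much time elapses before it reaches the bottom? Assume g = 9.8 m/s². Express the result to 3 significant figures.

t ≈ 2.74 s

The moment of inertia is (1/2)MR², giving k ≡ I/(MR²) = 0.5.
Newton's second law down the slope: Mg sinθ − f = Ma. The torque equation fR = Iα (with α = a/R) gives f = kMa.
Hence a = g sinθ/(1+k) = 9.8×sin17.2°/1.5 = 1.932 m/s².
Starting from rest, L = ½at², so t = √(2L/a) = √(2×7.25/1.932) ≈ 2.74 s.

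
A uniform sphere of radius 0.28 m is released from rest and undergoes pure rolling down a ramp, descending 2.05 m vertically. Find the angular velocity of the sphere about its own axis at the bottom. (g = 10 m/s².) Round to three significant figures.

Here I = (2/5)MR², so the shape factor k = I/(MR²) = 0.4.
Pure rolling means v = ωR; then KE = ½Mv² + ½I(v/R)² = ½(1+k)Mv² = (7/10)Mv².
Energy conservation Mgh = ½(1+k)Mv² gives v = √(2gh/(1+k)) = √(2 × 10 × 2.05 / 1.4) = 5.412 m/s.
Then ω = v/R = 5.412 / 0.28 ≈ 19.3 rad/s.

ω ≈ 19.3 rad/s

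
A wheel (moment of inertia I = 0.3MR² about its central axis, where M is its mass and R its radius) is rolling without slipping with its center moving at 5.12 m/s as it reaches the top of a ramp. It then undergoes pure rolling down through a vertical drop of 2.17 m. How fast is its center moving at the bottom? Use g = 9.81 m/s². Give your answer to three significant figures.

v ≈ 7.68 m/s

For this body I = 0.3MR², i.e. k = I/(MR²) = 0.3.
The rolling condition ω = v/R makes the rotational term ½I(v/R)² = ½kMv², so KE_total = ½(1+k)Mv² = (13/20)Mv².
Conserving energy between top and bottom: (13/20)Mv² = (13/20)Mv₀² + Mgh, hence v² = v₀² + 2gh/(1+k).
v = √(5.12² + 2×9.81×2.17/1.3) = √58.96 ≈ 7.68 m/s.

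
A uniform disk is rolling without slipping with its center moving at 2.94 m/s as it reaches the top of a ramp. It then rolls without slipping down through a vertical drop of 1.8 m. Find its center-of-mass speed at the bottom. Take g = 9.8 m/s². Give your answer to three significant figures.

For this body I = (1/2)MR², i.e. k = I/(MR²) = 0.5.
Rolling without slipping gives ω = v/R, so the total kinetic energy is ½Mv² + ½Iω² = ½(1+k)Mv² = (3/4)Mv².
Energy conservation: (3/4)Mv₀² + Mgh = (3/4)Mv², so v² = v₀² + 2gh/(1+k).
v = √(2.94² + 2×9.8×1.8/1.5) = √32.16 ≈ 5.67 m/s.

v ≈ 5.67 m/s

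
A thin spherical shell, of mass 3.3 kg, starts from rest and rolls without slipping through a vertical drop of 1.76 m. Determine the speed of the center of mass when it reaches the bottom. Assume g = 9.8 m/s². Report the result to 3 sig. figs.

With I = (2/3)MR², the ratio k = I/(MR²) is 2/3.
Pure rolling means v = ωR; then KE = ½Mv² + ½I(v/R)² = ½(1+k)Mv² = (5/6)Mv².
Energy conservation: Mgh = (5/6)Mv², so v = √(2gh/(1+k)) = √(2 × 9.8 × 1.76 / 1.667) ≈ 4.55 m/s.

v ≈ 4.55 m/s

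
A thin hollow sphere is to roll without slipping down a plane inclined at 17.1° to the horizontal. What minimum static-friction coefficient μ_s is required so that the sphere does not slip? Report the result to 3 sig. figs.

The moment of inertia is (2/3)MR², giving k ≡ I/(MR²) = 2/3.
Translational: Mg sinθ − f = Ma. Rotational about the CM: fR = Iα = kMRa, so f = kMa.
These give a = g sinθ/(1+k) and the required friction f = kMg sinθ/(1+k).
With N = Mg cosθ, the no-slip condition f ≤ μN gives μ_min = f/N = k tanθ/(1+k).
μ_min = (2/3) × tan17.1° / 1.667 ≈ 0.123.

μ_min ≈ 0.123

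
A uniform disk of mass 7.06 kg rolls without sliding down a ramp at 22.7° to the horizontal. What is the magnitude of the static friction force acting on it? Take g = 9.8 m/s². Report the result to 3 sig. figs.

f ≈ 8.90 N

For this body I = (1/2)MR², i.e. k = I/(MR²) = 0.5.
Newton's second law down the slope: Mg sinθ − f = Ma. The torque equation fR = Iα (with α = a/R) gives f = kMa.
Combining, a = g sinθ/(1+k) and f = kMa = kMg sinθ/(1+k).
f = 0.5 × 7.06 × 9.8 × sin22.7° / 1.5 ≈ 8.90 N.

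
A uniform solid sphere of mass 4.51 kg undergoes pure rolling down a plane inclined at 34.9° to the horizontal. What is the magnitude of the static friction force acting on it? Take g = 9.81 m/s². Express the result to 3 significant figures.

With I = (2/5)MR², the ratio k = I/(MR²) is 0.4.
Translational: Mg sinθ − f = Ma. Rotational about the CM: fR = Iα = kMRa, so f = kMa.
Combining, a = g sinθ/(1+k) and f = kMa = kMg sinθ/(1+k).
f = 0.4 × 4.51 × 9.81 × sin34.9° / 1.4 ≈ 7.23 N.

f ≈ 7.23 N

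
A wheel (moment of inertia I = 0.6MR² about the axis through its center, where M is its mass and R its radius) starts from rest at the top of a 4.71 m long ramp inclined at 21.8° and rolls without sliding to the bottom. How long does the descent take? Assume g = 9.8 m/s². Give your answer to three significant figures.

Here I = 0.6MR², so the shape factor k = I/(MR²) = 0.6.
Newton's second law down the slope: Mg sinθ − f = Ma. The torque equation fR = Iα (with α = a/R) gives f = kMa.
Hence a = g sinθ/(1+k) = 9.8×sin21.8°/1.6 = 2.275 m/s².
Starting from rest, L = ½at², so t = √(2L/a) = √(2×4.71/2.275) ≈ 2.04 s.

t ≈ 2.04 s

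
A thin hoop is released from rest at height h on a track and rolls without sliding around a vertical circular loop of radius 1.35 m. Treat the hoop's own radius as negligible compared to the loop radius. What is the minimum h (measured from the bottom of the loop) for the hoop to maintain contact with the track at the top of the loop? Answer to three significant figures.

With I = MR², the ratio k = I/(MR²) is 1.
At the top of the loop, the minimum-contact condition is Mg = Mv_top²/r, so v_top² = gr.
With ω = v/R, the kinetic energy at speed v is ½(1+k)Mv² = Mv².
Energy conservation from release (height h) to the top (height 2r): Mgh = Mg(2r) + M·gr.
Thus h_min = 2r + (1+k)r/2 = r(2 + 2/2) = 1.35 × 3 ≈ 4.05 m.

h_min ≈ 4.05 m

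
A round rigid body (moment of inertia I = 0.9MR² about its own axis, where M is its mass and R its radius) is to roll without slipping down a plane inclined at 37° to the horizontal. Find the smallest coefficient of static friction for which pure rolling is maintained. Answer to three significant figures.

μ_min ≈ 0.357

Here I = 0.9MR², so the shape factor k = I/(MR²) = 0.9.
Translational: Mg sinθ − f = Ma. Rotational about the CM: fR = Iα = kMRa, so f = kMa.
These give a = g sinθ/(1+k) and the required friction f = kMg sinθ/(1+k).
With N = Mg cosθ, the no-slip condition f ≤ μN gives μ_min = f/N = k tanθ/(1+k).
μ_min = 0.9 × tan37° / 1.9 ≈ 0.357.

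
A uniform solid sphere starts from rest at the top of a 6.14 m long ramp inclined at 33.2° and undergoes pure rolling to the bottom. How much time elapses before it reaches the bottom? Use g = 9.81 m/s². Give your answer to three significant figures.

t ≈ 1.79 s

The moment of inertia is (2/5)MR², giving k ≡ I/(MR²) = 0.4.
Translational: Mg sinθ − f = Ma. Rotational about the CM: fR = Iα = kMRa, so f = kMa.
Hence a = g sinθ/(1+k) = 9.81×sin33.2°/1.4 = 3.837 m/s².
With constant a from rest, t = √(2L/a) = √(2·6.14/3.837) ≈ 1.79 s.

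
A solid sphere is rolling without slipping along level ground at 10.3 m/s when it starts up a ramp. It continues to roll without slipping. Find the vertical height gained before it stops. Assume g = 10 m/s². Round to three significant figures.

h ≈ 7.43 m

With I = (2/5)MR², the ratio k = I/(MR²) is 0.4.
The rolling condition ω = v/R makes the rotational term ½I(v/R)² = ½kMv², so KE_total = ½(1+k)Mv² = (7/10)Mv².
All of this converts to potential energy at the highest point: (7/10)Mv₀² = Mgh.
Thus h = (1+k)v₀²/(2g) = 1.4 × 10.3² / (2 × 10) ≈ 7.43 m.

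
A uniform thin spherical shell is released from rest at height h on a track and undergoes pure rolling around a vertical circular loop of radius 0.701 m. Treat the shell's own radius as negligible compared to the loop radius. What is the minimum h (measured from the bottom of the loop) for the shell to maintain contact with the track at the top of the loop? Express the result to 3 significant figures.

With I = (2/3)MR², the ratio k = I/(MR²) is 2/3.
At the top of the loop, the minimum-contact condition is Mg = Mv_top²/r, so v_top² = gr.
With ω = v/R, the kinetic energy at speed v is ½(1+k)Mv² = (5/6)Mv².
Energy conservation from release (height h) to the top (height 2r): Mgh = Mg(2r) + (5/6)M·gr.
Thus h_min = 2r + (1+k)r/2 = r(2 + 1.667/2) = 0.701 × 2.833 ≈ 1.99 m.

h_min ≈ 1.99 m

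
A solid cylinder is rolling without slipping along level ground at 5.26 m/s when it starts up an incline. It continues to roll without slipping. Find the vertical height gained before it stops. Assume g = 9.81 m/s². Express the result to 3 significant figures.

For this body I = (1/2)MR², i.e. k = I/(MR²) = 0.5.
Rolling without slipping gives ω = v/R, so the total kinetic energy is ½Mv² + ½Iω² = ½(1+k)Mv² = (3/4)Mv².
All of this converts to potential energy at the highest point: (3/4)Mv₀² = Mgh.
Thus h = (1+k)v₀²/(2g) = 1.5 × 5.26² / (2 × 9.81) ≈ 2.12 m.

h ≈ 2.12 m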